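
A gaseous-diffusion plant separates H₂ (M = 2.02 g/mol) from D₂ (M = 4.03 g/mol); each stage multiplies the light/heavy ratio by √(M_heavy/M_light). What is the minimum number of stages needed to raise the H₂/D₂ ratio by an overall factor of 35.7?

With α = √(4.03/2.02) per stage, ln α = ½ ln(1.99505) = 0.3453.
Need α^N ≥ 35.7 ⇒ N ≥ ln(35.7) / ln α = 3.575 / 0.3453 = 10.35.
Minimum whole number of stages: N = 11.

11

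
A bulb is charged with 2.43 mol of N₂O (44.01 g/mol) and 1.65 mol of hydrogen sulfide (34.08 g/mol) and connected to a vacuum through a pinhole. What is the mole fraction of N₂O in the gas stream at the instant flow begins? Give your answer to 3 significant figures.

0.564

Rate_i ∝ x_i/√M_i (Graham's law weighted by mole fraction), so the effusate composition follows n_i/√M_i.
x_N₂O(eff) = (n_N₂O/√M_N₂O) / (n_N₂O/√M_N₂O + n_H₂S/√M_H₂S)
= (2.43/√44.01) / (2.43/√44.01 + 1.65/√34.08) = 0.3663/(0.3663 + 0.2826) = 0.564.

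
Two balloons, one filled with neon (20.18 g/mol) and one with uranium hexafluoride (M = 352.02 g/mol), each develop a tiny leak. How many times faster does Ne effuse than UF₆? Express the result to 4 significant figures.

4.177

Since effusion rate ∝ 1/√M, rate_Ne/rate_UF₆ = √(M_UF₆/M_Ne) = √(352.02/20.18) = √17.44 = 4.177.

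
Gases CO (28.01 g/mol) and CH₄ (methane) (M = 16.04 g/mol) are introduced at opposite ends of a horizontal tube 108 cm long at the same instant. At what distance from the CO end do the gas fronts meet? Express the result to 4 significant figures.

46.52 cm

Graham's law gives d_CO/d_CH₄ = rate_CO/rate_CH₄ = √(M_CH₄/M_CO) = √(16.04/28.01) = 0.7567.
With d_CO + d_CH₄ = 108 cm, d_CH₄ = 108/(1 + 0.7567) = 61.48 cm.
d_CO = 108 − 61.48 = 46.52 cm.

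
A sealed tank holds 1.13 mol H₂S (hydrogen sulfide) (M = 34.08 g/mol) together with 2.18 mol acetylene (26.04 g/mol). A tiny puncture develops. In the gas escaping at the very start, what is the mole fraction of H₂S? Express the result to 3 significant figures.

0.312

Each component's effusion rate ∝ (its partial pressure)·(1/√M) ∝ n_i/√M_i.
So x_H₂S in the escaping gas = (n_H₂S/√M_H₂S) / Σ(n_i/√M_i)
= (1.13/√34.08) / (1.13/√34.08 + 2.18/√26.04) = 0.1936/(0.1936 + 0.4272) = 0.312.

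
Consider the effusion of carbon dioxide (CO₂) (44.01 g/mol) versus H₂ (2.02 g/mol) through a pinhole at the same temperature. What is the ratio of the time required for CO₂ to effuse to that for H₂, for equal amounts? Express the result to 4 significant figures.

4.668

By Graham's law, t_CO₂/t_H₂ = √(M_CO₂/M_H₂) = √(44.01/2.02) = √21.79 = 4.668.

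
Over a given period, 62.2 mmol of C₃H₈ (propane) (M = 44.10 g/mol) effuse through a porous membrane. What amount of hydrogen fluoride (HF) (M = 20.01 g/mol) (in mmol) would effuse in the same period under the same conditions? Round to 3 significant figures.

By Graham's law, rate_HF/rate_C₃H₈ = √(M_C₃H₈/M_HF) = √(44.10/20.01) = √2.204 = 1.485.
So the amount for HF is 62.2 × 1.485 = 92.3 mmol.

92.3 mmol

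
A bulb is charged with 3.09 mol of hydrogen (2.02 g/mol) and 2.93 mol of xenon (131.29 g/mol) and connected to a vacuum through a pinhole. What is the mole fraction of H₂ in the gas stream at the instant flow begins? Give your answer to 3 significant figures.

0.895

The effusion rate of species i is ∝ p_i/√M_i ∝ n_i/√M_i.
Mole fraction of H₂ in the effusate = (n_H₂/√M_H₂) / (n_H₂/√M_H₂ + n_Xe/√M_Xe)
= (3.09/√2.02) / (3.09/√2.02 + 2.93/√131.29) = 2.174/(2.174 + 0.2557) = 0.895.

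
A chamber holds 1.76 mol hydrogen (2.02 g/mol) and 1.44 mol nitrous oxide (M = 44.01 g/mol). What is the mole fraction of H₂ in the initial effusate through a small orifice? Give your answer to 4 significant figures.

Rate_i ∝ x_i/√M_i (Graham's law weighted by mole fraction), so the effusate composition follows n_i/√M_i.
Mole fraction of H₂ in the effusate = (n_H₂/√M_H₂) / (n_H₂/√M_H₂ + n_N₂O/√M_N₂O)
= (1.76/√2.02) / (1.76/√2.02 + 1.44/√44.01) = 1.238/(1.238 + 0.2171) = 0.8509.

0.8509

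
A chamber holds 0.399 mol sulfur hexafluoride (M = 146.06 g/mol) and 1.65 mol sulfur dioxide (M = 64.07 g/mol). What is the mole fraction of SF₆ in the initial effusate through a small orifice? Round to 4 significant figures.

0.1380

The effusion rate of species i is ∝ p_i/√M_i ∝ n_i/√M_i.
Mole fraction of SF₆ in the effusate = (n_SF₆/√M_SF₆) / (n_SF₆/√M_SF₆ + n_SO₂/√M_SO₂)
= (0.399/√146.06) / (0.399/√146.06 + 1.65/√64.07) = 0.03301/(0.03301 + 0.2061) = 0.1380.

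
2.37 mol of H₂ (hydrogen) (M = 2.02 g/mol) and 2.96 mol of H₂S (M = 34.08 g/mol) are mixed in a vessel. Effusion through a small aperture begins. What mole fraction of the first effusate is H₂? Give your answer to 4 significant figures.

0.7668

Rate_i ∝ x_i/√M_i (Graham's law weighted by mole fraction), so the effusate composition follows n_i/√M_i.
Mole fraction of H₂ in the effusate = (n_H₂/√M_H₂) / (n_H₂/√M_H₂ + n_H₂S/√M_H₂S)
= (2.37/√2.02) / (2.37/√2.02 + 2.96/√34.08) = 1.668/(1.668 + 0.5070) = 0.7668.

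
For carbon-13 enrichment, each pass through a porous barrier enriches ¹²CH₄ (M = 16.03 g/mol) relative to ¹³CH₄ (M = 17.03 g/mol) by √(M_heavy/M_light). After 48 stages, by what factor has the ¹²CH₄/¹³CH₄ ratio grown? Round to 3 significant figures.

4.27

Overall factor = α^48 with α = √(17.03/16.03), i.e. (17.03/16.03)^(48/2).
= 1.06238^24 = 4.27.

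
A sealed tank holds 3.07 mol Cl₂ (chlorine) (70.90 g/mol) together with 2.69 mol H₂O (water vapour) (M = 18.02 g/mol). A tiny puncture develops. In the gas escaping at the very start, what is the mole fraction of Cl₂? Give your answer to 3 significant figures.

Effusion rate of each component ∝ n_i/√M_i (partial pressure × 1/√M).
x_Cl₂(eff) = (n_Cl₂/√M_Cl₂) / (n_Cl₂/√M_Cl₂ + n_H₂O/√M_H₂O)
= (3.07/√70.90) / (3.07/√70.90 + 2.69/√18.02) = 0.3646/(0.3646 + 0.6337) = 0.365.

0.365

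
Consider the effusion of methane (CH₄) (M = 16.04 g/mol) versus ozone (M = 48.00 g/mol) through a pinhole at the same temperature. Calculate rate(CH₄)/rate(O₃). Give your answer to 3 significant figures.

By Graham's law, rate_CH₄/rate_O₃ = √(M_O₃/M_CH₄) = √(48.00/16.04) = √2.993 = 1.73.

1.73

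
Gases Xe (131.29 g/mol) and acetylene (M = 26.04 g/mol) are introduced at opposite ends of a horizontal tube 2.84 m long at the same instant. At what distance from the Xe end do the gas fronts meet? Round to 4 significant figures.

In equal time, each gas travels a distance ∝ its rate ∝ 1/√M, so d_Xe/d_C₂H₂ = √(M_C₂H₂/M_Xe) = √(26.04/131.29) = 0.4454.
With d_Xe + d_C₂H₂ = 2.84 m, d_C₂H₂ = 2.84/(1 + 0.4454) = 1.965 m.
d_Xe = 2.84 − 1.965 = 0.8751 m.

0.8751 m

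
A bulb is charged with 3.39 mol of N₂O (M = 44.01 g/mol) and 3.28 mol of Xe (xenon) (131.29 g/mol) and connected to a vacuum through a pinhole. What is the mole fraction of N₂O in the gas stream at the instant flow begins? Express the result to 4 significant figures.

Rate_i ∝ x_i/√M_i (Graham's law weighted by mole fraction), so the effusate composition follows n_i/√M_i.
Mole fraction of N₂O in the effusate = (n_N₂O/√M_N₂O) / (n_N₂O/√M_N₂O + n_Xe/√M_Xe)
= (3.39/√44.01) / (3.39/√44.01 + 3.28/√131.29) = 0.5110/(0.5110 + 0.2863) = 0.6409.

0.6409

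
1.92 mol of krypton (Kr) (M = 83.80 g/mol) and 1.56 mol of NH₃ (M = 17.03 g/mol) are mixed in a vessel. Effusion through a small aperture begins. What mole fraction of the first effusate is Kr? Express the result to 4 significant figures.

0.3568

Effusion rate of each component ∝ n_i/√M_i (partial pressure × 1/√M).
Mole fraction of Kr in the effusate = (n_Kr/√M_Kr) / (n_Kr/√M_Kr + n_NH₃/√M_NH₃)
= (1.92/√83.80) / (1.92/√83.80 + 1.56/√17.03) = 0.2097/(0.2097 + 0.3780) = 0.3568.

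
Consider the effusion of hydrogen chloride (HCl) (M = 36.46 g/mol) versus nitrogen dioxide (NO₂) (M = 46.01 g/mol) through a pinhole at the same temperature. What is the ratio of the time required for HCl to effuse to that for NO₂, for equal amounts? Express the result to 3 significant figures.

0.890

Since effusion rate ∝ 1/√M, t_HCl/t_NO₂ = √(M_HCl/M_NO₂) = √(36.46/46.01) = √0.7924 = 0.890.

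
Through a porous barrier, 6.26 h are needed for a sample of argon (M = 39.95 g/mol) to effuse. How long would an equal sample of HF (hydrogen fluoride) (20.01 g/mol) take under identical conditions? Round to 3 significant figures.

4.43 h

Graham's law gives t_HF/t_Ar = √(M_HF/M_Ar) = √(20.01/39.95) = √0.5009 = 0.7077.
So the time for HF is 6.26 × 0.7077 = 4.43 h.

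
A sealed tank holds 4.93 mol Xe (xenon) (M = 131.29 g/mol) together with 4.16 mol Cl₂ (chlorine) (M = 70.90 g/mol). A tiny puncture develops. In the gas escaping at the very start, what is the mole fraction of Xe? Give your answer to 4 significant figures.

Each component's effusion rate ∝ (its partial pressure)·(1/√M) ∝ n_i/√M_i.
Mole fraction of Xe in the effusate = (n_Xe/√M_Xe) / (n_Xe/√M_Xe + n_Cl₂/√M_Cl₂)
= (4.93/√131.29) / (4.93/√131.29 + 4.16/√70.90) = 0.4303/(0.4303 + 0.4940) = 0.4655.

0.4655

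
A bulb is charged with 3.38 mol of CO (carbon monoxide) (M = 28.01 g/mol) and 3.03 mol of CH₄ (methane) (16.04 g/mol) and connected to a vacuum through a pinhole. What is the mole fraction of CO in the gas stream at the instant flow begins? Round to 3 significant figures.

0.458

Effusion rate of each component ∝ n_i/√M_i (partial pressure × 1/√M).
So x_CO in the escaping gas = (n_CO/√M_CO) / Σ(n_i/√M_i)
= (3.38/√28.01) / (3.38/√28.01 + 3.03/√16.04) = 0.6386/(0.6386 + 0.7566) = 0.458.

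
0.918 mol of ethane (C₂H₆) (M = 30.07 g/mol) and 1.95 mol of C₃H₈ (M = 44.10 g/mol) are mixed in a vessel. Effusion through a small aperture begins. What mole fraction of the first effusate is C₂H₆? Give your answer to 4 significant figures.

The effusion rate of species i is ∝ p_i/√M_i ∝ n_i/√M_i.
Mole fraction of C₂H₆ in the effusate = (n_C₂H₆/√M_C₂H₆) / (n_C₂H₆/√M_C₂H₆ + n_C₃H₈/√M_C₃H₈)
= (0.918/√30.07) / (0.918/√30.07 + 1.95/√44.10) = 0.1674/(0.1674 + 0.2936) = 0.3631.

0.3631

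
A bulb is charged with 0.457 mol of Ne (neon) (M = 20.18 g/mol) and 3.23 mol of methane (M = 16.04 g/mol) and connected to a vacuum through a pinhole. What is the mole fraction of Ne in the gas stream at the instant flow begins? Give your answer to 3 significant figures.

0.112

Rate_i ∝ x_i/√M_i (Graham's law weighted by mole fraction), so the effusate composition follows n_i/√M_i.
x_Ne(eff) = (n_Ne/√M_Ne) / (n_Ne/√M_Ne + n_CH₄/√M_CH₄)
= (0.457/√20.18) / (0.457/√20.18 + 3.23/√16.04) = 0.1017/(0.1017 + 0.8065) = 0.112.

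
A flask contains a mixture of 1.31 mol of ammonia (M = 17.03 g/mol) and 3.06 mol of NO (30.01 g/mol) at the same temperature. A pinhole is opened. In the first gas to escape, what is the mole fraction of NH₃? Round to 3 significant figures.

0.362

Effusion rate of each component ∝ n_i/√M_i (partial pressure × 1/√M).
So x_NH₃ in the escaping gas = (n_NH₃/√M_NH₃) / Σ(n_i/√M_i)
= (1.31/√17.03) / (1.31/√17.03 + 3.06/√30.01) = 0.3174/(0.3174 + 0.5586) = 0.362.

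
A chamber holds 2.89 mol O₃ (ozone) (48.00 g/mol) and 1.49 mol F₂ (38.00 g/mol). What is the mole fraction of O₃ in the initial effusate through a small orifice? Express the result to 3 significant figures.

0.633

Rate_i ∝ x_i/√M_i (Graham's law weighted by mole fraction), so the effusate composition follows n_i/√M_i.
Mole fraction of O₃ in the effusate = (n_O₃/√M_O₃) / (n_O₃/√M_O₃ + n_F₂/√M_F₂)
= (2.89/√48.00) / (2.89/√48.00 + 1.49/√38.00) = 0.4171/(0.4171 + 0.2417) = 0.633.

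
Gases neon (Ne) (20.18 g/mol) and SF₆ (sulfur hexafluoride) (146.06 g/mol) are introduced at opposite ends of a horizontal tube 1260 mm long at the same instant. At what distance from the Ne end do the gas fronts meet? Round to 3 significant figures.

The fronts meet when d_Ne + d_SF₆ = L with d_Ne/d_SF₆ = √(M_SF₆/M_Ne) (Graham's law). Here √(M_SF₆/M_Ne) = √(146.06/20.18) = 2.690.
With d_Ne + d_SF₆ = 1260 mm, d_SF₆ = 1260/(1 + 2.690) = 341.4 mm.
d_Ne = 1260 − 341.4 = 919 mm.

919 mm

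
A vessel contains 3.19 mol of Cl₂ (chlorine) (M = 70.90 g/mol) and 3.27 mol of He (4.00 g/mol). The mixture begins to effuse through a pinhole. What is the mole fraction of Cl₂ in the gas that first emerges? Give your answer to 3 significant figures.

Effusion rate of each component ∝ n_i/√M_i (partial pressure × 1/√M).
x_Cl₂(eff) = (n_Cl₂/√M_Cl₂) / (n_Cl₂/√M_Cl₂ + n_He/√M_He)
= (3.19/√70.90) / (3.19/√70.90 + 3.27/√4.00) = 0.3789/(0.3789 + 1.635) = 0.188.

0.188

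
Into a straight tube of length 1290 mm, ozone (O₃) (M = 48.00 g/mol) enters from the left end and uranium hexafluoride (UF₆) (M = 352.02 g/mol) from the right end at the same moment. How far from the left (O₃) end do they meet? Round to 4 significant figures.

942.1 mm

The fronts meet when d_O₃ + d_UF₆ = L with d_O₃/d_UF₆ = √(M_UF₆/M_O₃) (Graham's law). Here √(M_UF₆/M_O₃) = √(352.02/48.00) = 2.708.
With d_O₃ + d_UF₆ = 1290 mm, d_UF₆ = 1290/(1 + 2.708) = 347.9 mm.
d_O₃ = 1290 − 347.9 = 942.1 mm.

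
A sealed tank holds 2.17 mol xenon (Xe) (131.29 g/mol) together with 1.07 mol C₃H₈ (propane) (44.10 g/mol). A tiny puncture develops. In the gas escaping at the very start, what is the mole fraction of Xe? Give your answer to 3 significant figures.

The effusion rate of species i is ∝ p_i/√M_i ∝ n_i/√M_i.
So x_Xe in the escaping gas = (n_Xe/√M_Xe) / Σ(n_i/√M_i)
= (2.17/√131.29) / (2.17/√131.29 + 1.07/√44.10) = 0.1894/(0.1894 + 0.1611) = 0.540.

0.540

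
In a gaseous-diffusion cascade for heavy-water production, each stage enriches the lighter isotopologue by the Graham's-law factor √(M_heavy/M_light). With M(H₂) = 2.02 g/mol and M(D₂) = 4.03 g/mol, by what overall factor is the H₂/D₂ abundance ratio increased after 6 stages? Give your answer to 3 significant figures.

7.94

Each stage multiplies the ratio by α = √(4.03/2.02), so after 6 stages the overall factor is α^6 = (4.03/2.02)^(6/2).
= 1.99505^3 = 7.94.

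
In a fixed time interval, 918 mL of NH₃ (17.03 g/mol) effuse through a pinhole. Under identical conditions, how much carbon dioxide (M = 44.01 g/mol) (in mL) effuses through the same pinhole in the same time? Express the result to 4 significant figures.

Since effusion rate ∝ 1/√M, rate_CO₂/rate_NH₃ = √(M_NH₃/M_CO₂) = √(17.03/44.01) = √0.3870 = 0.6221.
So the volume for CO₂ is 918 × 0.6221 = 571.1 mL.

571.1 mL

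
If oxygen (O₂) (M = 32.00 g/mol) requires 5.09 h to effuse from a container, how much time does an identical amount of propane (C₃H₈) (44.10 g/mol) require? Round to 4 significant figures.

5.975 h

By Graham's law, t_C₃H₈/t_O₂ = √(M_C₃H₈/M_O₂) = √(44.10/32.00) = √1.378 = 1.174.
So the time for C₃H₈ is 5.09 × 1.174 = 5.975 h.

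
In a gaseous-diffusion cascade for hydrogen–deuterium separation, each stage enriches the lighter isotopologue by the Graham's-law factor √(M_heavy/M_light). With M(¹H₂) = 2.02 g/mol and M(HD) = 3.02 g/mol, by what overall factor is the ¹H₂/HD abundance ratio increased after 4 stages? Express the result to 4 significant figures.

After 4 stages the ratio has grown by (√(3.02/2.02))^4 = (3.02/2.02)^(4/2).
= 1.49505^2 = 2.235.

2.235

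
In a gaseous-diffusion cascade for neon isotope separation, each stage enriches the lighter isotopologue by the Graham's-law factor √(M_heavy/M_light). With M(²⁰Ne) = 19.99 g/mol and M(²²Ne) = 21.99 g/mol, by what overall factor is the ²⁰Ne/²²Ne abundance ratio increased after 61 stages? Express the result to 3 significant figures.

18.3

The single-stage factor is √(M_heavy/M_light), so 61 stages give [√(21.99/19.99)]^61 = (21.99/19.99)^(61/2).
= 1.10005^(61/2) = 18.3.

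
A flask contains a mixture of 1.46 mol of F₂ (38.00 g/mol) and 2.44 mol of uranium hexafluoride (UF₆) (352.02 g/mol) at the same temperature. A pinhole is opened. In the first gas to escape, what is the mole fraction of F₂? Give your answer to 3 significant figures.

Effusion rate of each component ∝ n_i/√M_i (partial pressure × 1/√M).
So x_F₂ in the escaping gas = (n_F₂/√M_F₂) / Σ(n_i/√M_i)
= (1.46/√38.00) / (1.46/√38.00 + 2.44/√352.02) = 0.2368/(0.2368 + 0.1300) = 0.646.

0.646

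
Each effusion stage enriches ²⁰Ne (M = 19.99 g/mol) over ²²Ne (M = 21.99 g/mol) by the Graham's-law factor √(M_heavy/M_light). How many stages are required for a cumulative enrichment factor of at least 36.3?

Single-stage factor α = √(21.99/19.99), so ln α = ½ ln(1.10005) = 0.04768.
Need α^N ≥ 36.3 ⇒ N ≥ ln(36.3) / ln α = 3.592 / 0.04768 = 75.34.
Rounding up, N = 76 stages.

76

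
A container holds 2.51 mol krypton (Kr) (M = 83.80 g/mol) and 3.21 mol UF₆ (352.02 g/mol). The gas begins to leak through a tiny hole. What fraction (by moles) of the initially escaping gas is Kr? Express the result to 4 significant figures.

0.6158

Rate_i ∝ x_i/√M_i (Graham's law weighted by mole fraction), so the effusate composition follows n_i/√M_i.
So x_Kr in the escaping gas = (n_Kr/√M_Kr) / Σ(n_i/√M_i)
= (2.51/√83.80) / (2.51/√83.80 + 3.21/√352.02) = 0.2742/(0.2742 + 0.1711) = 0.6158.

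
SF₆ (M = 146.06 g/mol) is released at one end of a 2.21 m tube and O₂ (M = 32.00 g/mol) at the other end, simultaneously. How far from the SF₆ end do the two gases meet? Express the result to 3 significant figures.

In equal time, each gas travels a distance ∝ its rate ∝ 1/√M, so d_SF₆/d_O₂ = √(M_O₂/M_SF₆) = √(32.00/146.06) = 0.4681.
With d_SF₆ + d_O₂ = 2.21 m, d_O₂ = 2.21/(1 + 0.4681) = 1.505 m.
d_SF₆ = 2.21 − 1.505 = 0.705 m.

0.705 m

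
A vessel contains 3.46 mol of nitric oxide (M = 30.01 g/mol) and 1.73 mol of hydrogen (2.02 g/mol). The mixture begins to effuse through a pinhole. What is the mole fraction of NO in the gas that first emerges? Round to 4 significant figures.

0.3416

The effusion rate of species i is ∝ p_i/√M_i ∝ n_i/√M_i.
So x_NO in the escaping gas = (n_NO/√M_NO) / Σ(n_i/√M_i)
= (3.46/√30.01) / (3.46/√30.01 + 1.73/√2.02) = 0.6316/(0.6316 + 1.217) = 0.3416.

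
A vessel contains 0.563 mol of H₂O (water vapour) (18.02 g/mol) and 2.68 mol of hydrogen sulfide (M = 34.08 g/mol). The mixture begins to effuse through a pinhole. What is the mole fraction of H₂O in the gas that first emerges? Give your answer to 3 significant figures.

The effusion rate of species i is ∝ p_i/√M_i ∝ n_i/√M_i.
Mole fraction of H₂O in the effusate = (n_H₂O/√M_H₂O) / (n_H₂O/√M_H₂O + n_H₂S/√M_H₂S)
= (0.563/√18.02) / (0.563/√18.02 + 2.68/√34.08) = 0.1326/(0.1326 + 0.4591) = 0.224.

0.224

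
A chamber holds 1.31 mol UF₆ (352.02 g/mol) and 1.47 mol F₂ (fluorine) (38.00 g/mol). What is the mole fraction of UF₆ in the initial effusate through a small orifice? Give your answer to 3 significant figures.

The effusion rate of species i is ∝ p_i/√M_i ∝ n_i/√M_i.
So x_UF₆ in the escaping gas = (n_UF₆/√M_UF₆) / Σ(n_i/√M_i)
= (1.31/√352.02) / (1.31/√352.02 + 1.47/√38.00) = 0.06982/(0.06982 + 0.2385) = 0.226.

0.226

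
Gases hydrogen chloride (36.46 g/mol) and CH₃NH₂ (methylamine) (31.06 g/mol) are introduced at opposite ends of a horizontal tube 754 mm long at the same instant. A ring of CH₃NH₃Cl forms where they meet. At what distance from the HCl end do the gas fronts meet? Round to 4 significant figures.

Graham's law gives d_HCl/d_CH₃NH₂ = rate_HCl/rate_CH₃NH₂ = √(M_CH₃NH₂/M_HCl) = √(31.06/36.46) = 0.9230.
With d_HCl + d_CH₃NH₂ = 754 mm, d_CH₃NH₂ = 754/(1 + 0.9230) = 392.1 mm.
d_HCl = 754 − 392.1 = 361.9 mm.

361.9 mm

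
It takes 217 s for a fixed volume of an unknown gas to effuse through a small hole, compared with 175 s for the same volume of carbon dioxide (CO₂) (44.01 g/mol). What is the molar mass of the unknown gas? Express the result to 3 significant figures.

67.7 g/mol

From Graham's law, t_X/t_CO₂ = √(M_X/M_CO₂).
217/175 = 1.240 = √(M_X/44.01)
M_X = 44.01 × 1.240² = 44.01 × 1.538 = 67.7 g/mol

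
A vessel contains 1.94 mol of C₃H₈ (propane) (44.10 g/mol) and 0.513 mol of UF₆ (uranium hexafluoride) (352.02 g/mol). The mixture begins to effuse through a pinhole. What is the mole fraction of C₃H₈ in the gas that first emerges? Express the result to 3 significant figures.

0.914

Each component's effusion rate ∝ (its partial pressure)·(1/√M) ∝ n_i/√M_i.
So x_C₃H₈ in the escaping gas = (n_C₃H₈/√M_C₃H₈) / Σ(n_i/√M_i)
= (1.94/√44.10) / (1.94/√44.10 + 0.513/√352.02) = 0.2921/(0.2921 + 0.02734) = 0.914.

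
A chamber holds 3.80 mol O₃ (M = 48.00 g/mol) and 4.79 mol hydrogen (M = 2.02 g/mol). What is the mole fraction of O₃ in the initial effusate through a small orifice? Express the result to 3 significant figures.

0.140

The effusion rate of species i is ∝ p_i/√M_i ∝ n_i/√M_i.
So x_O₃ in the escaping gas = (n_O₃/√M_O₃) / Σ(n_i/√M_i)
= (3.80/√48.00) / (3.80/√48.00 + 4.79/√2.02) = 0.5485/(0.5485 + 3.370) = 0.140.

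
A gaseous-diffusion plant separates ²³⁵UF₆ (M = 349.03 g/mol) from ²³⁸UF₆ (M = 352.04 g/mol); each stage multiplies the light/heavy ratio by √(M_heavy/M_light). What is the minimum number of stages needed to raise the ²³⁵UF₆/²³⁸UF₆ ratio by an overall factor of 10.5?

Single-stage factor α = √(352.04/349.03), so ln α = ½ ln(1.00862) = 0.004293.
Need α^N ≥ 10.5 ⇒ N ≥ ln(10.5) / ln α = 2.351 / 0.004293 = 547.66.
Rounding up, N = 548 stages.

548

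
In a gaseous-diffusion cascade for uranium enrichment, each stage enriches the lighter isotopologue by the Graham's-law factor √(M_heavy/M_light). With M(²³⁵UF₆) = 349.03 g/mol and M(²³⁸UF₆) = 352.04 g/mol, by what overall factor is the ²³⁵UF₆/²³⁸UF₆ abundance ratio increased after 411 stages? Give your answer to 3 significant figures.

After 411 stages the ratio has grown by (√(352.04/349.03))^411 = (352.04/349.03)^(411/2).
= 1.00862^(411/2) = 5.84.

5.84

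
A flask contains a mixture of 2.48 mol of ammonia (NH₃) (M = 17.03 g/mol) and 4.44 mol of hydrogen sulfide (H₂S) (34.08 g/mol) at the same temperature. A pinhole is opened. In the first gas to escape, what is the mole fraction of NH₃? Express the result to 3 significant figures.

The effusion rate of species i is ∝ p_i/√M_i ∝ n_i/√M_i.
So x_NH₃ in the escaping gas = (n_NH₃/√M_NH₃) / Σ(n_i/√M_i)
= (2.48/√17.03) / (2.48/√17.03 + 4.44/√34.08) = 0.6010/(0.6010 + 0.7606) = 0.441.

0.441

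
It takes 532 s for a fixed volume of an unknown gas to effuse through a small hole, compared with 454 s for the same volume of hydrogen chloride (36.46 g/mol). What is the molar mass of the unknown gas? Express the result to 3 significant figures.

50.1 g/mol

Using Graham's law: t_X/t_HCl = √(M_X/M_HCl).
532/454 = 1.172 = √(M_X/36.46)
M_X = 36.46 × 1.172² = 36.46 × 1.373 = 50.1 g/mol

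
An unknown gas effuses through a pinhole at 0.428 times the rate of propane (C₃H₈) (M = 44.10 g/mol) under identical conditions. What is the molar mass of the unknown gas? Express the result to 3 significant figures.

241 g/mol

From Graham's law, rate_X/rate_C₃H₈ = √(M_C₃H₈/M_X).
0.428 = √(44.10/M_X)
M_X = 44.10 / 0.428² = 44.10 / 0.1832 = 241 g/mol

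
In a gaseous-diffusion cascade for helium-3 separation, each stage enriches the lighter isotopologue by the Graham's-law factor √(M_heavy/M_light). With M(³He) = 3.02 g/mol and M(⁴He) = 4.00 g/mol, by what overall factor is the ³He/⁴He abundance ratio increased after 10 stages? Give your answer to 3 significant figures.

4.08

After 10 stages the ratio has grown by (√(4.00/3.02))^10 = (4.00/3.02)^(10/2).
= 1.32450^5 = 4.08.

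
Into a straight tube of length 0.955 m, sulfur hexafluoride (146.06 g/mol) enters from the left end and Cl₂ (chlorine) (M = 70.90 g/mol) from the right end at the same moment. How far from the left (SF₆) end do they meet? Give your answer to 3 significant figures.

0.392 m

In equal time, each gas travels a distance ∝ its rate ∝ 1/√M, so d_SF₆/d_Cl₂ = √(M_Cl₂/M_SF₆) = √(70.90/146.06) = 0.6967.
With d_SF₆ + d_Cl₂ = 0.955 m, d_Cl₂ = 0.955/(1 + 0.6967) = 0.5629 m.
d_SF₆ = 0.955 − 0.5629 = 0.392 m.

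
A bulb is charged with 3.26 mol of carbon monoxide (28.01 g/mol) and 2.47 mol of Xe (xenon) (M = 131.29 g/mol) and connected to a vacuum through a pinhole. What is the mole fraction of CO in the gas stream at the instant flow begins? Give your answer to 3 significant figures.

0.741

The effusion rate of species i is ∝ p_i/√M_i ∝ n_i/√M_i.
Mole fraction of CO in the effusate = (n_CO/√M_CO) / (n_CO/√M_CO + n_Xe/√M_Xe)
= (3.26/√28.01) / (3.26/√28.01 + 2.47/√131.29) = 0.6160/(0.6160 + 0.2156) = 0.741.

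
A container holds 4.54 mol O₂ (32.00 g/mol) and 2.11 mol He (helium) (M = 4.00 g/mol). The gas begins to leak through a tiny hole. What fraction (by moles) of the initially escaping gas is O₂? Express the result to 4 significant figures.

The effusion rate of species i is ∝ p_i/√M_i ∝ n_i/√M_i.
Mole fraction of O₂ in the effusate = (n_O₂/√M_O₂) / (n_O₂/√M_O₂ + n_He/√M_He)
= (4.54/√32.00) / (4.54/√32.00 + 2.11/√4.00) = 0.8026/(0.8026 + 1.055) = 0.4321.

0.4321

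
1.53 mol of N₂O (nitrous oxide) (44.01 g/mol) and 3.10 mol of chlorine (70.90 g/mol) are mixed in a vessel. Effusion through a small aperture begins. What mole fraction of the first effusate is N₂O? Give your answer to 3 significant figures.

0.385

The effusion rate of species i is ∝ p_i/√M_i ∝ n_i/√M_i.
Mole fraction of N₂O in the effusate = (n_N₂O/√M_N₂O) / (n_N₂O/√M_N₂O + n_Cl₂/√M_Cl₂)
= (1.53/√44.01) / (1.53/√44.01 + 3.10/√70.90) = 0.2306/(0.2306 + 0.3682) = 0.385.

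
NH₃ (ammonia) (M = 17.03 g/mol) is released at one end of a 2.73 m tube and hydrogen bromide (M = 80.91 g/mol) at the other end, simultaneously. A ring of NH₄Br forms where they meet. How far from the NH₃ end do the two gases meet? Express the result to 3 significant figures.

1.87 m

Distances travelled in equal time are proportional to diffusion rates, so d_NH₃/d_HBr = √(M_HBr/M_NH₃) = √(80.91/17.03) = 2.180.
With d_NH₃ + d_HBr = 2.73 m, d_HBr = 2.73/(1 + 2.180) = 0.8586 m.
d_NH₃ = 2.73 − 0.8586 = 1.87 m.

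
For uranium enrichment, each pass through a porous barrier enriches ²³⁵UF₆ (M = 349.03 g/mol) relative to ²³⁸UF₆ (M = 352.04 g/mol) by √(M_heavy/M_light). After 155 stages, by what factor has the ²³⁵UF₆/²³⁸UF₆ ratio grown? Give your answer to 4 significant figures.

1.945

After 155 stages the ratio has grown by (√(352.04/349.03))^155 = (352.04/349.03)^(155/2).
= 1.00862^(155/2) = 1.945.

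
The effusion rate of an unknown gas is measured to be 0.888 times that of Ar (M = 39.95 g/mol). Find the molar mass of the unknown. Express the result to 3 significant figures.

Graham's law gives rate_X/rate_Ar = √(M_Ar/M_X).
0.888 = √(39.95/M_X)
M_X = 39.95 / 0.888² = 39.95 / 0.7885 = 50.7 g/mol

50.7 g/mol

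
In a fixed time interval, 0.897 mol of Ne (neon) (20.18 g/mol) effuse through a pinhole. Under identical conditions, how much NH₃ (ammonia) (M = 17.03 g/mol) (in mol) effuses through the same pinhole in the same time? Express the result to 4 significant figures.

0.9764 mol

Graham's law gives rate_NH₃/rate_Ne = √(M_Ne/M_NH₃) = √(20.18/17.03) = √1.185 = 1.089.
So the amount for NH₃ is 0.897 × 1.089 = 0.9764 mol.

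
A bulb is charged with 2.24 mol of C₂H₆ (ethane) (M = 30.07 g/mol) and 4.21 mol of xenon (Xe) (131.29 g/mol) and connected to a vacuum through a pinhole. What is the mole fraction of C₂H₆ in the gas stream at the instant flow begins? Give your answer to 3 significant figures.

0.526

Rate_i ∝ x_i/√M_i (Graham's law weighted by mole fraction), so the effusate composition follows n_i/√M_i.
Mole fraction of C₂H₆ in the effusate = (n_C₂H₆/√M_C₂H₆) / (n_C₂H₆/√M_C₂H₆ + n_Xe/√M_Xe)
= (2.24/√30.07) / (2.24/√30.07 + 4.21/√131.29) = 0.4085/(0.4085 + 0.3674) = 0.526.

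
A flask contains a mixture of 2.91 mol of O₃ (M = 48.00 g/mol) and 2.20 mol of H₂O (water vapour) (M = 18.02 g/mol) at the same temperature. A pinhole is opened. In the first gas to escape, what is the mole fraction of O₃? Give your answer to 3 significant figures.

0.448

The effusion rate of species i is ∝ p_i/√M_i ∝ n_i/√M_i.
Mole fraction of O₃ in the effusate = (n_O₃/√M_O₃) / (n_O₃/√M_O₃ + n_H₂O/√M_H₂O)
= (2.91/√48.00) / (2.91/√48.00 + 2.20/√18.02) = 0.4200/(0.4200 + 0.5183) = 0.448.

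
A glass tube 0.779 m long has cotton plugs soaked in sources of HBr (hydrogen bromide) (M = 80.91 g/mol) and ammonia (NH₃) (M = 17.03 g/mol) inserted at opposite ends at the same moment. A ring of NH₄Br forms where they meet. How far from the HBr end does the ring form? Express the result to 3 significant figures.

0.245 m

In equal time, each gas travels a distance ∝ its rate ∝ 1/√M, so d_HBr/d_NH₃ = √(M_NH₃/M_HBr) = √(17.03/80.91) = 0.4588.
With d_HBr + d_NH₃ = 0.779 m, d_NH₃ = 0.779/(1 + 0.4588) = 0.5340 m.
d_HBr = 0.779 − 0.5340 = 0.245 m.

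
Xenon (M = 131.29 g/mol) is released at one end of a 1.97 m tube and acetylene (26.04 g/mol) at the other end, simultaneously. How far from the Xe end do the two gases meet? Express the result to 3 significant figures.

The fronts meet when d_Xe + d_C₂H₂ = L with d_Xe/d_C₂H₂ = √(M_C₂H₂/M_Xe) (Graham's law). Here √(M_C₂H₂/M_Xe) = √(26.04/131.29) = 0.4454.
With d_Xe + d_C₂H₂ = 1.97 m, d_C₂H₂ = 1.97/(1 + 0.4454) = 1.363 m.
d_Xe = 1.97 − 1.363 = 0.607 m.

0.607 m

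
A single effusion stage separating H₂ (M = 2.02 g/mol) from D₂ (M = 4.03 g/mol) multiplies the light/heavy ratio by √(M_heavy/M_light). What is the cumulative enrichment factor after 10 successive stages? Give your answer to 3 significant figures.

Overall factor = α^10 with α = √(4.03/2.02), i.e. (4.03/2.02)^(10/2).
= 1.99505^5 = 31.6.

31.6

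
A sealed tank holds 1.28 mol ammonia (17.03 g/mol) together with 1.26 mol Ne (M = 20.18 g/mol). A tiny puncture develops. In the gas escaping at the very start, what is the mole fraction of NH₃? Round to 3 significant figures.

0.525

The effusion rate of species i is ∝ p_i/√M_i ∝ n_i/√M_i.
Mole fraction of NH₃ in the effusate = (n_NH₃/√M_NH₃) / (n_NH₃/√M_NH₃ + n_Ne/√M_Ne)
= (1.28/√17.03) / (1.28/√17.03 + 1.26/√20.18) = 0.3102/(0.3102 + 0.2805) = 0.525.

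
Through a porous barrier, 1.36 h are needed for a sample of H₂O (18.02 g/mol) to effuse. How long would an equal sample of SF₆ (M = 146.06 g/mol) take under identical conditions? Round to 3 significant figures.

3.87 h

Using Graham's law: t_SF₆/t_H₂O = √(M_SF₆/M_H₂O) = √(146.06/18.02) = √8.105 = 2.847.
So the time for SF₆ is 1.36 × 2.847 = 3.87 h.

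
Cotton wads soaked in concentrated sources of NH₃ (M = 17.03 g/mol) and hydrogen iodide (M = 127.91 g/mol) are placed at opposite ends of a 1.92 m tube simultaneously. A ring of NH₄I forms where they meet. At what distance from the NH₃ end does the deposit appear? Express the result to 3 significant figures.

The fronts meet when d_NH₃ + d_HI = L with d_NH₃/d_HI = √(M_HI/M_NH₃) (Graham's law). Here √(M_HI/M_NH₃) = √(127.91/17.03) = 2.741.
With d_NH₃ + d_HI = 1.92 m, d_HI = 1.92/(1 + 2.741) = 0.5133 m.
d_NH₃ = 1.92 − 0.5133 = 1.41 m.

1.41 m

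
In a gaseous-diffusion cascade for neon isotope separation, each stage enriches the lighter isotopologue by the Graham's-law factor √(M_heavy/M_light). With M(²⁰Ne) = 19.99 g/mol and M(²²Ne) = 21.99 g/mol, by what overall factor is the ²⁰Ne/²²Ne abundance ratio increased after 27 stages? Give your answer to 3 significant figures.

3.62

Overall factor = α^27 with α = √(21.99/19.99), i.e. (21.99/19.99)^(27/2).
= 1.10005^(27/2) = 3.62.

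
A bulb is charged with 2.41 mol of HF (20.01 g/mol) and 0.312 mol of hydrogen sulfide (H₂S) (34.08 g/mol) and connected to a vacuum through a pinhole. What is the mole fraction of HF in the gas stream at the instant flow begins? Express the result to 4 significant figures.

Each component's effusion rate ∝ (its partial pressure)·(1/√M) ∝ n_i/√M_i.
So x_HF in the escaping gas = (n_HF/√M_HF) / Σ(n_i/√M_i)
= (2.41/√20.01) / (2.41/√20.01 + 0.312/√34.08) = 0.5388/(0.5388 + 0.05344) = 0.9098.

0.9098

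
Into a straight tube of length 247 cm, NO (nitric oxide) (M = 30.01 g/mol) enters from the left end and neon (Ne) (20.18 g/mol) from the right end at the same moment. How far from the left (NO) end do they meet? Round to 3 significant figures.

111 cm

In equal time, each gas travels a distance ∝ its rate ∝ 1/√M, so d_NO/d_Ne = √(M_Ne/M_NO) = √(20.18/30.01) = 0.8200.
With d_NO + d_Ne = 247 cm, d_Ne = 247/(1 + 0.8200) = 135.7 cm.
d_NO = 247 − 135.7 = 111 cm.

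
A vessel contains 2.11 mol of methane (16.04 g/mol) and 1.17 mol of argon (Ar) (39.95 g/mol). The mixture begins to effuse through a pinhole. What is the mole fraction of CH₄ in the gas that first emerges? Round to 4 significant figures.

Rate_i ∝ x_i/√M_i (Graham's law weighted by mole fraction), so the effusate composition follows n_i/√M_i.
Mole fraction of CH₄ in the effusate = (n_CH₄/√M_CH₄) / (n_CH₄/√M_CH₄ + n_Ar/√M_Ar)
= (2.11/√16.04) / (2.11/√16.04 + 1.17/√39.95) = 0.5268/(0.5268 + 0.1851) = 0.7400.

0.7400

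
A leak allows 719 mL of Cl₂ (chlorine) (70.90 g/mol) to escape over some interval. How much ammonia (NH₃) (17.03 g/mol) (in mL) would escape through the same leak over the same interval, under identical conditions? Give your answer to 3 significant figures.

Using Graham's law: rate_NH₃/rate_Cl₂ = √(M_Cl₂/M_NH₃) = √(70.90/17.03) = √4.163 = 2.040.
So the volume for NH₃ is 719 × 2.040 = 1470 mL.

1470 mL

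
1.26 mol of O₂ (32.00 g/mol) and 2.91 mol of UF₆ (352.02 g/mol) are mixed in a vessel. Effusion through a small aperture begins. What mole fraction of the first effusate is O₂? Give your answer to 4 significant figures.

0.5895

Rate_i ∝ x_i/√M_i (Graham's law weighted by mole fraction), so the effusate composition follows n_i/√M_i.
So x_O₂ in the escaping gas = (n_O₂/√M_O₂) / Σ(n_i/√M_i)
= (1.26/√32.00) / (1.26/√32.00 + 2.91/√352.02) = 0.2227/(0.2227 + 0.1551) = 0.5895.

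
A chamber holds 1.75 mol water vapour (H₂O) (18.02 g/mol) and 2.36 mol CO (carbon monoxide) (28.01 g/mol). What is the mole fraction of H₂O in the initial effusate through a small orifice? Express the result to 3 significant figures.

The effusion rate of species i is ∝ p_i/√M_i ∝ n_i/√M_i.
x_H₂O(eff) = (n_H₂O/√M_H₂O) / (n_H₂O/√M_H₂O + n_CO/√M_CO)
= (1.75/√18.02) / (1.75/√18.02 + 2.36/√28.01) = 0.4122/(0.4122 + 0.4459) = 0.480.

0.480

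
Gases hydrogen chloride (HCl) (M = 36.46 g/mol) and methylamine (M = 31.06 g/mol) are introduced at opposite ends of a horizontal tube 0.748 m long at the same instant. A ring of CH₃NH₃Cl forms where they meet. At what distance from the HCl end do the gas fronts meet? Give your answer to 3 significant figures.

0.359 m

Graham's law gives d_HCl/d_CH₃NH₂ = rate_HCl/rate_CH₃NH₂ = √(M_CH₃NH₂/M_HCl) = √(31.06/36.46) = 0.9230.
With d_HCl + d_CH₃NH₂ = 0.748 m, d_CH₃NH₂ = 0.748/(1 + 0.9230) = 0.3890 m.
d_HCl = 0.748 − 0.3890 = 0.359 m.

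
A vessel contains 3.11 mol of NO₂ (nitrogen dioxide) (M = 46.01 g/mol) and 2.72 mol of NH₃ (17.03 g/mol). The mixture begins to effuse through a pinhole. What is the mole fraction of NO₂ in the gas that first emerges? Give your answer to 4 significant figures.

0.4102

Effusion rate of each component ∝ n_i/√M_i (partial pressure × 1/√M).
Mole fraction of NO₂ in the effusate = (n_NO₂/√M_NO₂) / (n_NO₂/√M_NO₂ + n_NH₃/√M_NH₃)
= (3.11/√46.01) / (3.11/√46.01 + 2.72/√17.03) = 0.4585/(0.4585 + 0.6591) = 0.4102.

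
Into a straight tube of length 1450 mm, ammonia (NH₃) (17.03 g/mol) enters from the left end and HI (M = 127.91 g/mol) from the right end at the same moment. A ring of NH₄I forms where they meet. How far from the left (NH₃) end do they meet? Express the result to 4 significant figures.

1062 mm

Distances travelled in equal time are proportional to diffusion rates, so d_NH₃/d_HI = √(M_HI/M_NH₃) = √(127.91/17.03) = 2.741.
With d_NH₃ + d_HI = 1450 mm, d_HI = 1450/(1 + 2.741) = 387.6 mm.
d_NH₃ = 1450 − 387.6 = 1062 mm.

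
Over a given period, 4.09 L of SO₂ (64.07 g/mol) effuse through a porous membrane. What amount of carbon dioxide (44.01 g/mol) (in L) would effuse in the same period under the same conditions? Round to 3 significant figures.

From Graham's law, rate_CO₂/rate_SO₂ = √(M_SO₂/M_CO₂) = √(64.07/44.01) = √1.456 = 1.207.
So the volume for CO₂ is 4.09 × 1.207 = 4.93 L.

4.93 L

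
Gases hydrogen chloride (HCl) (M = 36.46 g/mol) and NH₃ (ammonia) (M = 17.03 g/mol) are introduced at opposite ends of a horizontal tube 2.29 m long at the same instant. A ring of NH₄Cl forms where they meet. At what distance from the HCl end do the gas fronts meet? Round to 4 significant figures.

Distances travelled in equal time are proportional to diffusion rates, so d_HCl/d_NH₃ = √(M_NH₃/M_HCl) = √(17.03/36.46) = 0.6834.
With d_HCl + d_NH₃ = 2.29 m, d_NH₃ = 2.29/(1 + 0.6834) = 1.360 m.
d_HCl = 2.29 − 1.360 = 0.9297 m.

0.9297 m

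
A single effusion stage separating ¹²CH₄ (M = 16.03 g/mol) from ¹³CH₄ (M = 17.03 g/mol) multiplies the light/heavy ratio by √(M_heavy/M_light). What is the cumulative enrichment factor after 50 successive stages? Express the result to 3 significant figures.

The single-stage factor is √(M_heavy/M_light), so 50 stages give [√(17.03/16.03)]^50 = (17.03/16.03)^(50/2).
= 1.06238^25 = 4.54.

4.54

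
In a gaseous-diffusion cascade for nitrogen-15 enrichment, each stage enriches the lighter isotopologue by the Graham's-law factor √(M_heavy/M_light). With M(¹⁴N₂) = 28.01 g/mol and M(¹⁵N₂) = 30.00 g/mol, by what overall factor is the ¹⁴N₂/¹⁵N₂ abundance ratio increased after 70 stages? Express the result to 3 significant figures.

Overall factor = α^70 with α = √(30.00/28.01), i.e. (30.00/28.01)^(70/2).
= 1.07105^35 = 11.0.

11.0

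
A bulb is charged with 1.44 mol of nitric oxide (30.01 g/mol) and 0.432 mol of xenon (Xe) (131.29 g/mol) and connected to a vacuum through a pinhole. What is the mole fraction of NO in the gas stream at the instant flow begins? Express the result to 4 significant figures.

Effusion rate of each component ∝ n_i/√M_i (partial pressure × 1/√M).
x_NO(eff) = (n_NO/√M_NO) / (n_NO/√M_NO + n_Xe/√M_Xe)
= (1.44/√30.01) / (1.44/√30.01 + 0.432/√131.29) = 0.2629/(0.2629 + 0.03770) = 0.8746.

0.8746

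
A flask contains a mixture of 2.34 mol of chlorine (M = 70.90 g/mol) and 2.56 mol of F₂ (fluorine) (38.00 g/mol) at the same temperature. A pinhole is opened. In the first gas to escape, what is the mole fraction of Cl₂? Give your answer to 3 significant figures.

Effusion rate of each component ∝ n_i/√M_i (partial pressure × 1/√M).
Mole fraction of Cl₂ in the effusate = (n_Cl₂/√M_Cl₂) / (n_Cl₂/√M_Cl₂ + n_F₂/√M_F₂)
= (2.34/√70.90) / (2.34/√70.90 + 2.56/√38.00) = 0.2779/(0.2779 + 0.4153) = 0.401.

0.401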